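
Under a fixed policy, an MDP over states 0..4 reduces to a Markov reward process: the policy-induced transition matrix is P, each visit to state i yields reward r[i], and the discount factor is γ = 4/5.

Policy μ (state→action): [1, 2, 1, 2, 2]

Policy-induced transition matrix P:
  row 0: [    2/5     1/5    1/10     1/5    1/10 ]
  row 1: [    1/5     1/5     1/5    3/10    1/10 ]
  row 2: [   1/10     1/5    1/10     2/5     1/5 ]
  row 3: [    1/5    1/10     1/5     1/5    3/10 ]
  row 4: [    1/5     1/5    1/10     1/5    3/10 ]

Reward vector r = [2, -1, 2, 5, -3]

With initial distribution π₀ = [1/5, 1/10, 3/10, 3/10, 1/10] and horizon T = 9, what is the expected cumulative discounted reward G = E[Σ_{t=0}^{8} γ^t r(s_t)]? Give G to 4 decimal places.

t=0: π = [0.2000, 0.1000, 0.3000, 0.3000, 0.1000], E[r] = 2.1000, γ^t·E[r] = 2.100000, running G = 2.100000
t=1: π = [0.2100, 0.1700, 0.1400, 0.2700, 0.2100], E[r] = 1.2500, γ^t·E[r] = 1.000000, running G = 3.100000
t=2: π = [0.2280, 0.1730, 0.1440, 0.2450, 0.2100], E[r] = 1.1660, γ^t·E[r] = 0.746240, running G = 3.846240
t=3: π = [0.2312, 0.1755, 0.1418, 0.2461, 0.2054], E[r] = 1.1848, γ^t·E[r] = 0.606618, running G = 4.452858
t=4: π = [0.2321, 0.1754, 0.1422, 0.2459, 0.2045], E[r] = 1.1892, γ^t·E[r] = 0.487080, running G = 4.939938
t=5: π = [0.2322, 0.1754, 0.1421, 0.2460, 0.2043], E[r] = 1.1902, γ^t·E[r] = 0.390010, running G = 5.329948
t=6: π = [0.2322, 0.1754, 0.1421, 0.2460, 0.2043], E[r] = 1.1904, γ^t·E[r] = 0.312046, running G = 5.641994
t=7: π = [0.2322, 0.1754, 0.1421, 0.2460, 0.2043], E[r] = 1.1904, γ^t·E[r] = 0.249643, running G = 5.891637
t=8: π = [0.2322, 0.1754, 0.1421, 0.2460, 0.2043], E[r] = 1.1904, γ^t·E[r] = 0.199715, running G = 6.091352

G = 6.0914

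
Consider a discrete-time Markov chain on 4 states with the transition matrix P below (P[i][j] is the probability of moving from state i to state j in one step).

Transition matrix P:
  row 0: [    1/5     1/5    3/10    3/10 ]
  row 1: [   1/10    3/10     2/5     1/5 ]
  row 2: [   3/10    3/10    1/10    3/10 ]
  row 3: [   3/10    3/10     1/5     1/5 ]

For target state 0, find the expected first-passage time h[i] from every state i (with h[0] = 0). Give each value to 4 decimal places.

First-step conditioning: h[0] = 0; for i ≠ 0, h[i] = 1 + Σ_k P[i][k]·h[k].
  h[1] = 1 + 3/10·h[1] + 2/5·h[2] + 1/5·h[3]
  h[2] = 1 + 3/10·h[1] + 1/10·h[2] + 3/10·h[3]
  h[3] = 1 + 3/10·h[1] + 1/5·h[2] + 1/5·h[3]
Solving the 3×3 linear system over states ≠ 0 gives exactly h = [0, 5, 25/6, 25/6] (h[0] = 0 is the target).

h = [0.0000, 5.0000, 4.1667, 4.1667]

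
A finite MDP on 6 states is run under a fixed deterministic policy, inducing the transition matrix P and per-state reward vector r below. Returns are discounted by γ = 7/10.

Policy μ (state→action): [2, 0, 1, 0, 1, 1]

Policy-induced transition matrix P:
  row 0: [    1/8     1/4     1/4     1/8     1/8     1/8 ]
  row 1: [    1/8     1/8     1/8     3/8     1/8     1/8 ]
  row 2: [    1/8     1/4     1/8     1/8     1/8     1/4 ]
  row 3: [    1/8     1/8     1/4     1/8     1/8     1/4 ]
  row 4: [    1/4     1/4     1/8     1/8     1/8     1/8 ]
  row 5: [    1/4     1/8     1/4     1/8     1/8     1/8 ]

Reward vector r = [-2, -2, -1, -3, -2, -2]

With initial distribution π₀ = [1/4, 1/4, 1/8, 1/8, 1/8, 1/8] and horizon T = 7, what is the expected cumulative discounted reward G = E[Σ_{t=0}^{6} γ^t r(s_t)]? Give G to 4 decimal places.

G = -6.0953

t=0: π = [0.2500, 0.2500, 0.1250, 0.1250, 0.1250, 0.1250], E[r] = -2.0000, γ^t·E[r] = -2.000000, running G = -2.000000
t=1: π = [0.1563, 0.1875, 0.1875, 0.1875, 0.1250, 0.1563], E[r] = -2.0000, γ^t·E[r] = -1.400000, running G = -3.400000
t=2: π = [0.1602, 0.1836, 0.1875, 0.1719, 0.1250, 0.1719], E[r] = -1.9844, γ^t·E[r] = -0.972344, running G = -4.372344
t=3: π = [0.1621, 0.1841, 0.1880, 0.1709, 0.1250, 0.1699], E[r] = -1.9829, γ^t·E[r] = -0.680138, running G = -5.052482
t=4: π = [0.1619, 0.1844, 0.1879, 0.1710, 0.1250, 0.1699], E[r] = -1.9832, γ^t·E[r] = -0.476155, running G = -5.528637
t=5: π = [0.1619, 0.1843, 0.1878, 0.1711, 0.1250, 0.1699], E[r] = -1.9833, γ^t·E[r] = -0.333325, running G = -5.861963
t=6: π = [0.1619, 0.1843, 0.1879, 0.1711, 0.1250, 0.1699], E[r] = -1.9832, γ^t·E[r] = -0.233325, running G = -6.095288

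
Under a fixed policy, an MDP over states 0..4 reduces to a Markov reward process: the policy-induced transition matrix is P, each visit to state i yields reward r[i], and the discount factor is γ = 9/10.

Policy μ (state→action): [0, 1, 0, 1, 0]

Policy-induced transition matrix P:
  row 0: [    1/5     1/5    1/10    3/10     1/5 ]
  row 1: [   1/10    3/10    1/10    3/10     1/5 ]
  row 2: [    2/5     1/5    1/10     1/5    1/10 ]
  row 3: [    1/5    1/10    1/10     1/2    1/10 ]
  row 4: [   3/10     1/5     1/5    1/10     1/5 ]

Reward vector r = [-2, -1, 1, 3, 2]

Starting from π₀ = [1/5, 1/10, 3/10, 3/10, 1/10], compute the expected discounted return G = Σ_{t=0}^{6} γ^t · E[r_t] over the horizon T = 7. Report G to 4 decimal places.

G = 4.0075

t=0: π = [0.2000, 0.1000, 0.3000, 0.3000, 0.1000], E[r] = 0.9000, γ^t·E[r] = 0.900000, running G = 0.900000
t=1: π = [0.2600, 0.1800, 0.1100, 0.3100, 0.1400], E[r] = 0.6200, γ^t·E[r] = 0.558000, running G = 1.458000
t=2: π = [0.2180, 0.1870, 0.1140, 0.3230, 0.1580], E[r] = 0.7760, γ^t·E[r] = 0.628560, running G = 2.086560
t=3: π = [0.2199, 0.1864, 0.1158, 0.3216, 0.1563], E[r] = 0.7670, γ^t·E[r] = 0.559143, running G = 2.645703
t=4: π = [0.2202, 0.1865, 0.1156, 0.3215, 0.1563], E[r] = 0.7658, γ^t·E[r] = 0.502448, running G = 3.148151
t=5: π = [0.2201, 0.1865, 0.1156, 0.3215, 0.1563], E[r] = 0.7659, γ^t·E[r] = 0.452279, running G = 3.600430
t=6: π = [0.2201, 0.1865, 0.1156, 0.3215, 0.1563], E[r] = 0.7659, γ^t·E[r] = 0.407044, running G = 4.007474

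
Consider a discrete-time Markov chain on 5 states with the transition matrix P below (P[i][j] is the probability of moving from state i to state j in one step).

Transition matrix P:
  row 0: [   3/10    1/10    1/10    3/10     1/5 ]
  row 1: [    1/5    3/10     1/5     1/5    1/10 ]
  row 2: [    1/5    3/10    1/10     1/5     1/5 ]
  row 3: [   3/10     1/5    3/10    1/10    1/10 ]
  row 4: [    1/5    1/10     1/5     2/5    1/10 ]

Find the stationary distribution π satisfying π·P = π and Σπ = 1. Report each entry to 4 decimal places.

Balance equations π_j = Σ_i π_i·P[i][j]:
  π_0 = 3/10·π_0 + 1/5·π_1 + 1/5·π_2 + 3/10·π_3 + 1/5·π_4
  π_1 = 1/10·π_0 + 3/10·π_1 + 3/10·π_2 + 1/5·π_3 + 1/10·π_4
  π_2 = 1/10·π_0 + 1/5·π_1 + 1/10·π_2 + 3/10·π_3 + 1/5·π_4
  π_3 = 3/10·π_0 + 1/5·π_1 + 1/5·π_2 + 1/10·π_3 + 2/5·π_4
  normalize: π_0 + π_1 + π_2 + π_3 + π_4 = 1
Solving the linear system gives exactly π = [1331/5371, 1068/5371, 968/5371, 1237/5371, 767/5371].

π = [0.2478, 0.1988, 0.1802, 0.2303, 0.1428]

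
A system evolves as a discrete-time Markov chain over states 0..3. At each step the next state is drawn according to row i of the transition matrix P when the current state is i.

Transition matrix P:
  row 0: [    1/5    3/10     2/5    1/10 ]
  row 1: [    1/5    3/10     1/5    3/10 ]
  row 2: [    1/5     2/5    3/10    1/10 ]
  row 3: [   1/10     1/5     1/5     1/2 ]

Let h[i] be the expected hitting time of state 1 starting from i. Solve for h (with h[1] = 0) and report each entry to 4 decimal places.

h = [3.1579, 0.0000, 2.8708, 3.7799]

First-step conditioning: h[1] = 0; for i ≠ 1, h[i] = 1 + Σ_k P[i][k]·h[k].
  h[0] = 1 + 1/5·h[0] + 2/5·h[2] + 1/10·h[3]
  h[2] = 1 + 1/5·h[0] + 3/10·h[2] + 1/10·h[3]
  h[3] = 1 + 1/10·h[0] + 1/5·h[2] + 1/2·h[3]
Solving the 3×3 linear system over states ≠ 1 gives exactly h = [60/19, 0, 600/209, 790/209] (h[1] = 0 is the target).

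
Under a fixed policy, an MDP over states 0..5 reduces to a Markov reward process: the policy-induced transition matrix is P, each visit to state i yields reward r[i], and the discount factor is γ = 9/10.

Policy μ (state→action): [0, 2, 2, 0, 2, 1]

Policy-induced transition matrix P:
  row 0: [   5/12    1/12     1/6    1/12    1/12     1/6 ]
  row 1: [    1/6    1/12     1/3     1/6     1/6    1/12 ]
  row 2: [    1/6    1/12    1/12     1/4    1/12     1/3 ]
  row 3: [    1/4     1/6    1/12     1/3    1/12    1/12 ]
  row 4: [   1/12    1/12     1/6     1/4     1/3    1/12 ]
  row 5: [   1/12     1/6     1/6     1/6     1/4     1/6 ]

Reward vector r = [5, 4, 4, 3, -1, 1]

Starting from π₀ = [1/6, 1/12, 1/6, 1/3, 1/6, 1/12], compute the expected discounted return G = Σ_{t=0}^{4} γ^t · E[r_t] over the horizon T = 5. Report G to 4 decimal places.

G = 11.3667

t=0: π = [0.1667, 0.0833, 0.1667, 0.3333, 0.1667, 0.0833], E[r] = 2.7500, γ^t·E[r] = 2.750000, running G = 2.750000
t=1: π = [0.2153, 0.1181, 0.1389, 0.2361, 0.1458, 0.1458], E[r] = 2.8125, γ^t·E[r] = 2.531250, running G = 5.281250
t=2: π = [0.2159, 0.1152, 0.1551, 0.2118, 0.1539, 0.1481], E[r] = 2.7899, γ^t·E[r] = 2.259844, running G = 7.541094
t=3: π = [0.2131, 0.1133, 0.1553, 0.2097, 0.1561, 0.1524], E[r] = 2.7655, γ^t·E[r] = 2.016070, running G = 9.557164
t=4: π = [0.2117, 0.1135, 0.1551, 0.2098, 0.1572, 0.1526], E[r] = 2.7580, γ^t·E[r] = 1.809519, running G = 11.366683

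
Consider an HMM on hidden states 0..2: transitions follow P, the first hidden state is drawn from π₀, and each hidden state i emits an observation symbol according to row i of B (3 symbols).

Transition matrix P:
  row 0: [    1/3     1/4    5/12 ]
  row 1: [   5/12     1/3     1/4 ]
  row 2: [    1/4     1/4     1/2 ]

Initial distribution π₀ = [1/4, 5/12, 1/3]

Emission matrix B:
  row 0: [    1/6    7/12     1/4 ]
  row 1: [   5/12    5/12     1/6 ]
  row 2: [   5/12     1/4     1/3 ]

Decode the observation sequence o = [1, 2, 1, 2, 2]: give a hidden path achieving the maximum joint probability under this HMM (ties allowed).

t=0: δ = [1.458e-01, 1.736e-01, 8.333e-02]  (obs o_0=1)
t=1: δ = [1.808e-02, 9.645e-03, 2.025e-02]  ψ = [1, 1, 0]  (obs o_1=2)
t=2: δ = [3.516e-03, 2.110e-03, 2.532e-03]  ψ = [0, 2, 2]  (obs o_2=1)
t=3: δ = [2.930e-04, 1.465e-04, 4.884e-04]  ψ = [0, 0, 0]  (obs o_3=2)
t=4: δ = [3.052e-05, 2.035e-05, 8.140e-05]  ψ = [2, 2, 2]  (obs o_4=2)
backtrack: best end state = 2; path = [1, 0, 0, 2, 2]

path = [1, 0, 0, 2, 2]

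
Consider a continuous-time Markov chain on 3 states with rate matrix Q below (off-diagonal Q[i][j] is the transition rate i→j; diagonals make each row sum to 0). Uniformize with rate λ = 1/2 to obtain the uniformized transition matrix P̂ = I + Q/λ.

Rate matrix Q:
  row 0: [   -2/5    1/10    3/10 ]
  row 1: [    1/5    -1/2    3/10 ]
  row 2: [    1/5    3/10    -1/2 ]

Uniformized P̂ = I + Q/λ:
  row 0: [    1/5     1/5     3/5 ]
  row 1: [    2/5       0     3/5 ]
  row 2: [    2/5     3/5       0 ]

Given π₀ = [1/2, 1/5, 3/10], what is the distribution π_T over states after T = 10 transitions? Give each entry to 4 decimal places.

π = [0.3333, 0.2921, 0.3745]

t=0: π = [0.5000, 0.2000, 0.3000]
t=1: π = [0.3000, 0.2800, 0.4200]
t=2: π = [0.3400, 0.3120, 0.3480]
t=3: π = [0.3320, 0.2768, 0.3912]
t=4: π = [0.3336, 0.3011, 0.3653]
t=5: π = [0.3333, 0.2859, 0.3808]
t=6: π = [0.3333, 0.2952, 0.3715]
t=7: π = [0.3333, 0.2896, 0.3771]
t=8: π = [0.3333, 0.2929, 0.3737]
t=9: π = [0.3333, 0.2909, 0.3758]
t=10: π = [0.3333, 0.2921, 0.3745]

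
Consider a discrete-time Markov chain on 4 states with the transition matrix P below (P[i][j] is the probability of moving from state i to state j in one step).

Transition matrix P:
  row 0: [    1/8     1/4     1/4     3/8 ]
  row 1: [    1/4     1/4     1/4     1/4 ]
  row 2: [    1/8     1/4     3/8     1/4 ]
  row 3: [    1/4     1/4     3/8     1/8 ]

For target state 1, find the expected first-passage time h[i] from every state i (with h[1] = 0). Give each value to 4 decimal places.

First-step conditioning: h[1] = 0; for i ≠ 1, h[i] = 1 + Σ_k P[i][k]·h[k].
  h[0] = 1 + 1/8·h[0] + 1/4·h[2] + 3/8·h[3]
  h[2] = 1 + 1/8·h[0] + 3/8·h[2] + 1/4·h[3]
  h[3] = 1 + 1/4·h[0] + 3/8·h[2] + 1/8·h[3]
Solving the 3×3 linear system over states ≠ 1 gives exactly h = [4, 0, 4, 4] (h[1] = 0 is the target).

h = [4.0000, 0.0000, 4.0000, 4.0000]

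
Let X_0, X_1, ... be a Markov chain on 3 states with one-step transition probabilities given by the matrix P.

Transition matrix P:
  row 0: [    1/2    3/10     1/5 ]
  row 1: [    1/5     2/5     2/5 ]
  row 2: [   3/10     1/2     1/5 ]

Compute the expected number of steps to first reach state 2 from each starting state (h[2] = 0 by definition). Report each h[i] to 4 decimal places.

h = [3.7500, 2.9167, 0.0000]

First-step conditioning: h[2] = 0; for i ≠ 2, h[i] = 1 + Σ_k P[i][k]·h[k].
  h[0] = 1 + 1/2·h[0] + 3/10·h[1]
  h[1] = 1 + 1/5·h[0] + 2/5·h[1]
Solving the 2×2 linear system over states ≠ 2 gives exactly h = [15/4, 35/12, 0] (h[2] = 0 is the target).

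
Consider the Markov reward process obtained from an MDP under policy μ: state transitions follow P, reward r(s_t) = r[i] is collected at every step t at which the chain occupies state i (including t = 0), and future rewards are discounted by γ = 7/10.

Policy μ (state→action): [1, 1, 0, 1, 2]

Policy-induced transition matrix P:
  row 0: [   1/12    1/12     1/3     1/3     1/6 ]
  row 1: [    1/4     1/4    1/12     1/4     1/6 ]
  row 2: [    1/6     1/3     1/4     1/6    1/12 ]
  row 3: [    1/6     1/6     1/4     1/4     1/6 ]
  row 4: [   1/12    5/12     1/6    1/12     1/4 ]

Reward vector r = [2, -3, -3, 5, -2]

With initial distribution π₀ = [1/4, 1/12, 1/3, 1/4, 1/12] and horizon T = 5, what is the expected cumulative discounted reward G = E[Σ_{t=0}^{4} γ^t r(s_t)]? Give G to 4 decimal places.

G = -0.1800

t=0: π = [0.2500, 0.0833, 0.3333, 0.2500, 0.0833], E[r] = 0.3333, γ^t·E[r] = 0.333333, running G = 0.333333
t=1: π = [0.1458, 0.2292, 0.2500, 0.2292, 0.1458], E[r] = -0.2917, γ^t·E[r] = -0.204167, running G = 0.129167
t=2: π = [0.1615, 0.2517, 0.2118, 0.2170, 0.1580], E[r] = -0.2986, γ^t·E[r] = -0.146319, running G = -0.017153
t=3: π = [0.1610, 0.2490, 0.2083, 0.2195, 0.1622], E[r] = -0.2769, γ^t·E[r] = -0.094980, running G = -0.112133
t=4: π = [0.1605, 0.2493, 0.2084, 0.2190, 0.1628], E[r] = -0.2826, γ^t·E[r] = -0.067841, running G = -0.179974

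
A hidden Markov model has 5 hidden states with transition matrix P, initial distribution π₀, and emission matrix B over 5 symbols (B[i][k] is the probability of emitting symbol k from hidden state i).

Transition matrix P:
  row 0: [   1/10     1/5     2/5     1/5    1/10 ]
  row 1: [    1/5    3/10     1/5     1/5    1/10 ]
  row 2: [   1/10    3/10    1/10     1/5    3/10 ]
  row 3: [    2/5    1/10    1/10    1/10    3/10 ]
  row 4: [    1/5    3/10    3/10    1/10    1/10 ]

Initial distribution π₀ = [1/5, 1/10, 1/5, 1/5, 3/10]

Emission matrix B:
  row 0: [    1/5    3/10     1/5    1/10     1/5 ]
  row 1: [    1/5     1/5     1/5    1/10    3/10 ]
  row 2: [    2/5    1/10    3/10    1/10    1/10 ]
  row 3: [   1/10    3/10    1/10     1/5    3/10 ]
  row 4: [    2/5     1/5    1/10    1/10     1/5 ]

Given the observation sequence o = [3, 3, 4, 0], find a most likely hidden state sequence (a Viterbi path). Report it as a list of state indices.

path = [3, 0, 3, 4]

t=0: δ = [2.000e-02, 1.000e-02, 2.000e-02, 4.000e-02, 3.000e-02]  (obs o_0=3)
t=1: δ = [1.600e-03, 9.000e-04, 9.000e-04, 8.000e-04, 1.200e-03]  ψ = [3, 4, 4, 0, 3]  (obs o_1=3)
t=2: δ = [6.400e-05, 1.080e-04, 6.400e-05, 9.600e-05, 5.400e-05]  ψ = [3, 4, 0, 0, 2]  (obs o_2=4)
t=3: δ = [7.680e-06, 6.480e-06, 1.024e-05, 2.160e-06, 1.152e-05]  ψ = [3, 1, 0, 1, 3]  (obs o_3=0)
backtrack: best end state = 4; path = [3, 0, 3, 4]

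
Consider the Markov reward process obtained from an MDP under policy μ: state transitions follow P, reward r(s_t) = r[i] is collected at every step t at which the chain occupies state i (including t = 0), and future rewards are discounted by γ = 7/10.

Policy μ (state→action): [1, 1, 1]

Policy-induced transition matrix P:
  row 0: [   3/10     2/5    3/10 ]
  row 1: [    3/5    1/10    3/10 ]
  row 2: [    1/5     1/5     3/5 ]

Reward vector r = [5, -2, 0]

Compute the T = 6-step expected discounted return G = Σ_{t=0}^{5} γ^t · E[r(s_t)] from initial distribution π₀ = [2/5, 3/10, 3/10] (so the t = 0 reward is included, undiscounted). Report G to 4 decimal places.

t=0: π = [0.4000, 0.3000, 0.3000], E[r] = 1.4000, γ^t·E[r] = 1.400000, running G = 1.400000
t=1: π = [0.3600, 0.2500, 0.3900], E[r] = 1.3000, γ^t·E[r] = 0.910000, running G = 2.310000
t=2: π = [0.3360, 0.2470, 0.4170], E[r] = 1.1860, γ^t·E[r] = 0.581140, running G = 2.891140
t=3: π = [0.3324, 0.2425, 0.4251], E[r] = 1.1770, γ^t·E[r] = 0.403711, running G = 3.294851
t=4: π = [0.3302, 0.2422, 0.4275], E[r] = 1.1667, γ^t·E[r] = 0.280134, running G = 3.574985
t=5: π = [0.3299, 0.2418, 0.4283], E[r] = 1.1659, γ^t·E[r] = 0.195958, running G = 3.770943

G = 3.7709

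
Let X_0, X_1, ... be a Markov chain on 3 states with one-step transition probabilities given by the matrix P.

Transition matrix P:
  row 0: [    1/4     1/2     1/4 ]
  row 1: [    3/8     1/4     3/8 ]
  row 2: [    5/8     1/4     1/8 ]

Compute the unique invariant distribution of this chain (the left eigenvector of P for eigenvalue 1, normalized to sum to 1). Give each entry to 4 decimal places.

π = [0.3913, 0.3478, 0.2609]

Balance equations π_j = Σ_i π_i·P[i][j]:
  π_0 = 1/4·π_0 + 3/8·π_1 + 5/8·π_2
  π_1 = 1/2·π_0 + 1/4·π_1 + 1/4·π_2
  normalize: π_0 + π_1 + π_2 = 1
Solving the linear system gives exactly π = [9/23, 8/23, 6/23].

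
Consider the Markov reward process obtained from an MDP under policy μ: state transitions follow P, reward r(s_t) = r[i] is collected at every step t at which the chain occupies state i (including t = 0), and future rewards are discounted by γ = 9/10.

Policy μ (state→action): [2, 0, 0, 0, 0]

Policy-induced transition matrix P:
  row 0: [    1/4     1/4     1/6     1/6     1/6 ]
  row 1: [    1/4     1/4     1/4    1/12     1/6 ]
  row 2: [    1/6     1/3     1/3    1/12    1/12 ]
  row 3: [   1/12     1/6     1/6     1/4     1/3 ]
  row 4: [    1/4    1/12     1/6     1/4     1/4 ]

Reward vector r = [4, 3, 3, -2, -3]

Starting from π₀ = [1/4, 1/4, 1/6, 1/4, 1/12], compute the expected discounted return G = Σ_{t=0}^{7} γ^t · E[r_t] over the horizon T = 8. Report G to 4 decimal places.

G = 7.3692

t=0: π = [0.2500, 0.2500, 0.1667, 0.2500, 0.0833], E[r] = 1.5000, γ^t·E[r] = 1.500000, running G = 1.500000
t=1: π = [0.1944, 0.2292, 0.2153, 0.1597, 0.2014], E[r] = 1.1875, γ^t·E[r] = 1.068750, running G = 2.568750
t=2: π = [0.2054, 0.2211, 0.2216, 0.1597, 0.1921], E[r] = 1.2541, γ^t·E[r] = 1.015781, running G = 3.584531
t=3: π = [0.2049, 0.2231, 0.2220, 0.1591, 0.1908], E[r] = 1.2645, γ^t·E[r] = 0.921797, running G = 4.506328
t=4: π = [0.2050, 0.2234, 0.2223, 0.1587, 0.1906], E[r] = 1.2678, γ^t·E[r] = 0.831829, running G = 5.338158
t=5: π = [0.2050, 0.2235, 0.2223, 0.1586, 0.1905], E[r] = 1.2690, γ^t·E[r] = 0.749312, running G = 6.087469
t=6: π = [0.2050, 0.2236, 0.2223, 0.1586, 0.1905], E[r] = 1.2693, γ^t·E[r] = 0.674559, running G = 6.762029
t=7: π = [0.2050, 0.2236, 0.2224, 0.1586, 0.1904], E[r] = 1.2694, γ^t·E[r] = 0.607152, running G = 7.369181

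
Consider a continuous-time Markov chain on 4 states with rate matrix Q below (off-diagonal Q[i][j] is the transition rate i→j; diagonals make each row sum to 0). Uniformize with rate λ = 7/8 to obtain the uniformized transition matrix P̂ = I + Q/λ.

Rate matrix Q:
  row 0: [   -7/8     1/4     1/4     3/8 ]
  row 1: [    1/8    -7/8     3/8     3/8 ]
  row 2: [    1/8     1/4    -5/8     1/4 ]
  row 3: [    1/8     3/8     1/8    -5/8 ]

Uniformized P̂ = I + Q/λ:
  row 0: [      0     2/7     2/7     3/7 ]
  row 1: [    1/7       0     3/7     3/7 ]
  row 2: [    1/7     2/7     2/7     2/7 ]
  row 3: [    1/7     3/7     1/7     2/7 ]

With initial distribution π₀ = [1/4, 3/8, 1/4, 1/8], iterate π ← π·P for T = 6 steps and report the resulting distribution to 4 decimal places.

t=0: π = [0.2500, 0.3750, 0.2500, 0.1250]
t=1: π = [0.1071, 0.1964, 0.3214, 0.3750]
t=2: π = [0.1276, 0.2832, 0.2602, 0.3291]
t=3: π = [0.1246, 0.2518, 0.2792, 0.3444]
t=4: π = [0.1251, 0.2630, 0.2725, 0.3395]
t=5: π = [0.1250, 0.2591, 0.2748, 0.3411]
t=6: π = [0.1250, 0.2604, 0.2740, 0.3406]

π = [0.1250, 0.2604, 0.2740, 0.3406]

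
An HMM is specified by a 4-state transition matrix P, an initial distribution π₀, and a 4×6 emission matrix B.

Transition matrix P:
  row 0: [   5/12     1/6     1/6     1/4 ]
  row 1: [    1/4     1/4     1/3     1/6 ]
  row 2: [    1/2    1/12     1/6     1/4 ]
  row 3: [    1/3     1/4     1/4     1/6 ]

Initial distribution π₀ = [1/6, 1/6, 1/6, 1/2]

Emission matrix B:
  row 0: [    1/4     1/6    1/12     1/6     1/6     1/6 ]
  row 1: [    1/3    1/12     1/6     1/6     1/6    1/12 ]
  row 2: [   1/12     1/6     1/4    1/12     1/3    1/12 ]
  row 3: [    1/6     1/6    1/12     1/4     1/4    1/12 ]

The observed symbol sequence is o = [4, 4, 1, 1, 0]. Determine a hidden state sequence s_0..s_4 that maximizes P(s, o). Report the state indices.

t=0: δ = [2.778e-02, 2.778e-02, 5.556e-02, 1.250e-01]  (obs o_0=4)
t=1: δ = [6.944e-03, 5.208e-03, 1.042e-02, 5.208e-03]  ψ = [3, 3, 3, 3]  (obs o_1=4)
t=2: δ = [8.681e-04, 1.085e-04, 2.894e-04, 4.340e-04]  ψ = [2, 1, 1, 2]  (obs o_2=1)
t=3: δ = [6.028e-05, 1.206e-05, 2.411e-05, 3.617e-05]  ψ = [0, 0, 0, 0]  (obs o_3=1)
t=4: δ = [6.279e-06, 3.349e-06, 8.372e-07, 2.512e-06]  ψ = [0, 0, 0, 0]  (obs o_4=0)
backtrack: best end state = 0; path = [3, 2, 0, 0, 0]

path = [3, 2, 0, 0, 0]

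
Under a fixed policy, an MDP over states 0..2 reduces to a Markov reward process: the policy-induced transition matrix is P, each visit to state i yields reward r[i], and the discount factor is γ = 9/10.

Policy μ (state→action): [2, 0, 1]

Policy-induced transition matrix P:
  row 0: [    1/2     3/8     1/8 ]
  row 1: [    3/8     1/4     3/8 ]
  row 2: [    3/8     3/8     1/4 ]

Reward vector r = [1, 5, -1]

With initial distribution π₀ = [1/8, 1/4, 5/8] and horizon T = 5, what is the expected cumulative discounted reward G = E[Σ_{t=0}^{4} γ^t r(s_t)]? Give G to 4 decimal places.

G = 6.4716

t=0: π = [0.1250, 0.2500, 0.6250], E[r] = 0.7500, γ^t·E[r] = 0.750000, running G = 0.750000
t=1: π = [0.3906, 0.3438, 0.2656], E[r] = 1.8438, γ^t·E[r] = 1.659375, running G = 2.409375
t=2: π = [0.4238, 0.3320, 0.2441], E[r] = 1.8398, γ^t·E[r] = 1.490273, running G = 3.899648
t=3: π = [0.4280, 0.3335, 0.2385], E[r] = 1.8569, γ^t·E[r] = 1.353705, running G = 5.253353
t=4: π = [0.4285, 0.3333, 0.2382], E[r] = 1.8569, γ^t·E[r] = 1.218294, running G = 6.471647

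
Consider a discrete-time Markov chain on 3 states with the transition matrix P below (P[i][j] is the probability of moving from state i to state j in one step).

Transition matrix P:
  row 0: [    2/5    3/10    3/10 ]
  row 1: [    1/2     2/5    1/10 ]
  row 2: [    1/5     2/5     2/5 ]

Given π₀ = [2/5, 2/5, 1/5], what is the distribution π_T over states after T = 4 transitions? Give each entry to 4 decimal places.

t=0: π = [0.4000, 0.4000, 0.2000]
t=1: π = [0.4000, 0.3600, 0.2400]
t=2: π = [0.3880, 0.3600, 0.2520]
t=3: π = [0.3856, 0.3612, 0.2532]
t=4: π = [0.3855, 0.3614, 0.2531]

π = [0.3855, 0.3614, 0.2531]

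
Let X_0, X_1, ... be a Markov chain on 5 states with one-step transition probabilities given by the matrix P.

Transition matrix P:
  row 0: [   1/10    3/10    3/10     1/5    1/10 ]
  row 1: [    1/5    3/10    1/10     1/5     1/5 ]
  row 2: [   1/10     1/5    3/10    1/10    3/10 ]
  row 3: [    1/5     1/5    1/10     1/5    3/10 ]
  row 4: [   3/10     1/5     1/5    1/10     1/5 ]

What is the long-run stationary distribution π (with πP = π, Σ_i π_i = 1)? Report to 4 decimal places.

Balance equations π_j = Σ_i π_i·P[i][j]:
  π_0 = 1/10·π_0 + 1/5·π_1 + 1/10·π_2 + 1/5·π_3 + 3/10·π_4
  π_1 = 3/10·π_0 + 3/10·π_1 + 1/5·π_2 + 1/5·π_3 + 1/5·π_4
  π_2 = 3/10·π_0 + 1/10·π_1 + 3/10·π_2 + 1/10·π_3 + 1/5·π_4
  π_3 = 1/5·π_0 + 1/5·π_1 + 1/10·π_2 + 1/5·π_3 + 1/10·π_4
  normalize: π_0 + π_1 + π_2 + π_3 + π_4 = 1
Solving the linear system gives exactly π = [1660/9043, 2194/9043, 1791/9043, 1433/9043, 1965/9043].

π = [0.1836, 0.2426, 0.1981, 0.1585, 0.2173]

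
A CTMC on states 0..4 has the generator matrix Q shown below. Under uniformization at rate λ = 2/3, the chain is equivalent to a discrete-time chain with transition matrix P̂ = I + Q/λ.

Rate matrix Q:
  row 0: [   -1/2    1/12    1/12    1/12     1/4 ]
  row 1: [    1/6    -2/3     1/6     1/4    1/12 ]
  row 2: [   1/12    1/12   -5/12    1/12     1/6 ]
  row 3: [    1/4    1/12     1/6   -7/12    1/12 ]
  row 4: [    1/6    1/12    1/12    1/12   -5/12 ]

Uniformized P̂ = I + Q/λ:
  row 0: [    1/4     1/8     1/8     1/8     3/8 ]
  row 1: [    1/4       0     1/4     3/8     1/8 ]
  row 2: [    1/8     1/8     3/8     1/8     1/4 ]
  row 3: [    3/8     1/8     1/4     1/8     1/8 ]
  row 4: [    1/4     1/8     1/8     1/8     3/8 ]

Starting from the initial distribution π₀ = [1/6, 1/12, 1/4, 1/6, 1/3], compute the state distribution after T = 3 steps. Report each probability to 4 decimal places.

t=0: π = [0.1667, 0.0833, 0.2500, 0.1667, 0.3333]
t=1: π = [0.2396, 0.1146, 0.2188, 0.1458, 0.2813]
t=2: π = [0.2409, 0.1107, 0.2122, 0.1536, 0.2826]
t=3: π = [0.2427, 0.1112, 0.2111, 0.1527, 0.2824]

π = [0.2427, 0.1112, 0.2111, 0.1527, 0.2824]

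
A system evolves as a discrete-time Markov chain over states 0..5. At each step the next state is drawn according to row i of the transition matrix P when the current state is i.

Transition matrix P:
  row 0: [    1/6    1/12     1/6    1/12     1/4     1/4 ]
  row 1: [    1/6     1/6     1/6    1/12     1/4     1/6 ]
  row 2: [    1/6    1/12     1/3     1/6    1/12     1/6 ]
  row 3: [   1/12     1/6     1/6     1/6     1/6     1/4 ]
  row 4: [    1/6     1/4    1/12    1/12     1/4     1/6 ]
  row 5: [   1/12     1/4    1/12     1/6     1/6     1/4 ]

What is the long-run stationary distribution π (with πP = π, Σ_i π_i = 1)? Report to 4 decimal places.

Balance equations π_j = Σ_i π_i·P[i][j]:
  π_0 = 1/6·π_0 + 1/6·π_1 + 1/6·π_2 + 1/12·π_3 + 1/6·π_4 + 1/12·π_5
  π_1 = 1/12·π_0 + 1/6·π_1 + 1/12·π_2 + 1/6·π_3 + 1/4·π_4 + 1/4·π_5
  π_2 = 1/6·π_0 + 1/6·π_1 + 1/3·π_2 + 1/6·π_3 + 1/12·π_4 + 1/12·π_5
  π_3 = 1/12·π_0 + 1/12·π_1 + 1/6·π_2 + 1/6·π_3 + 1/12·π_4 + 1/6·π_5
  π_4 = 1/4·π_0 + 1/4·π_1 + 1/12·π_2 + 1/6·π_3 + 1/4·π_4 + 1/6·π_5
  normalize: π_0 + π_1 + π_2 + π_3 + π_4 + π_5 = 1
Solving the linear system gives exactly π = [1987/14277, 30019/171324, 2282/14277, 21269/171324, 33557/171324, 35251/171324].

π = [0.1392, 0.1752, 0.1598, 0.1241, 0.1959, 0.2058]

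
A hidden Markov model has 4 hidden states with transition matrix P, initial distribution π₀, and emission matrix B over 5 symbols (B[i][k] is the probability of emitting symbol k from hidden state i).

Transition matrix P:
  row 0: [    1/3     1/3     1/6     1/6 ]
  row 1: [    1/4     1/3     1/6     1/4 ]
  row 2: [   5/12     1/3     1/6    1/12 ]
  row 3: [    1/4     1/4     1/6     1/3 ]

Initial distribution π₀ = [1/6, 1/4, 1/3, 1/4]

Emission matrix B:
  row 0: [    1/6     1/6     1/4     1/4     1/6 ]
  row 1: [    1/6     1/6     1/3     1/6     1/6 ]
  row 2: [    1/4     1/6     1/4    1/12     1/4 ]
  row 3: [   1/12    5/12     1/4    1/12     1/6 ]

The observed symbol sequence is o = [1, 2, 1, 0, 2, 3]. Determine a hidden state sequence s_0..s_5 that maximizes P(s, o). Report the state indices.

path = [3, 3, 3, 2, 0, 0]

t=0: δ = [2.778e-02, 4.167e-02, 5.556e-02, 1.042e-01]  (obs o_0=1)
t=1: δ = [6.510e-03, 8.681e-03, 4.340e-03, 8.681e-03]  ψ = [3, 3, 3, 3]  (obs o_1=2)
t=2: δ = [3.617e-04, 4.823e-04, 2.411e-04, 1.206e-03]  ψ = [0, 1, 1, 3]  (obs o_2=1)
t=3: δ = [5.023e-05, 5.023e-05, 5.023e-05, 3.349e-05]  ψ = [3, 3, 3, 3]  (obs o_3=0)
t=4: δ = [5.233e-06, 5.582e-06, 2.093e-06, 3.140e-06]  ψ = [2, 0, 0, 1]  (obs o_4=2)
t=5: δ = [4.361e-07, 3.101e-07, 7.752e-08, 1.163e-07]  ψ = [0, 1, 1, 1]  (obs o_5=3)
backtrack: best end state = 0; path = [3, 3, 3, 2, 0, 0]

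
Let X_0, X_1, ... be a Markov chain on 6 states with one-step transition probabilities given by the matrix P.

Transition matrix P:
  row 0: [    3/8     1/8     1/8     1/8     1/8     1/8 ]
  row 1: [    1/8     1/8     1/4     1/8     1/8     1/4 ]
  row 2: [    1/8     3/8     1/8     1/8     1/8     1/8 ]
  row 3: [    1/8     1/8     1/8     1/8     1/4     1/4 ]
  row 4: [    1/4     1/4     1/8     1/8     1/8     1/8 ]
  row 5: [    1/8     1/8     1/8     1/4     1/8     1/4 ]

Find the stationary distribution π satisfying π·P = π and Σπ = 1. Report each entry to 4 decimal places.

Balance equations π_j = Σ_i π_i·P[i][j]:
  π_0 = 3/8·π_0 + 1/8·π_1 + 1/8·π_2 + 1/8·π_3 + 1/4·π_4 + 1/8·π_5
  π_1 = 1/8·π_0 + 1/8·π_1 + 3/8·π_2 + 1/8·π_3 + 1/4·π_4 + 1/8·π_5
  π_2 = 1/8·π_0 + 1/4·π_1 + 1/8·π_2 + 1/8·π_3 + 1/8·π_4 + 1/8·π_5
  π_3 = 1/8·π_0 + 1/8·π_1 + 1/8·π_2 + 1/8·π_3 + 1/8·π_4 + 1/4·π_5
  π_4 = 1/8·π_0 + 1/8·π_1 + 1/8·π_2 + 1/4·π_3 + 1/8·π_4 + 1/8·π_5
  normalize: π_0 + π_1 + π_2 + π_3 + π_4 + π_5 = 1
Solving the linear system gives exactly π = [2599/13636, 613/3409, 2011/13636, 507/3409, 979/6818, 647/3409].

π = [0.1906, 0.1798, 0.1475, 0.1487, 0.1436, 0.1898]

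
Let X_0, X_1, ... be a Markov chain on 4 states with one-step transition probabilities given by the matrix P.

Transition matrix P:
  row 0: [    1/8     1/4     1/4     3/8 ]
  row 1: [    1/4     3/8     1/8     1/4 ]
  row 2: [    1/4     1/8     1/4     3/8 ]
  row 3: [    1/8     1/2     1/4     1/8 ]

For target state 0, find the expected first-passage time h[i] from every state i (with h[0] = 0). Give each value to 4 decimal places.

First-step conditioning: h[0] = 0; for i ≠ 0, h[i] = 1 + Σ_k P[i][k]·h[k].
  h[1] = 1 + 3/8·h[1] + 1/8·h[2] + 1/4·h[3]
  h[2] = 1 + 1/8·h[1] + 1/4·h[2] + 3/8·h[3]
  h[3] = 1 + 1/2·h[1] + 1/4·h[2] + 1/8·h[3]
Solving the 3×3 linear system over states ≠ 0 gives exactly h = [0, 496/109, 504/109, 552/109] (h[0] = 0 is the target).

h = [0.0000, 4.5505, 4.6239, 5.0642]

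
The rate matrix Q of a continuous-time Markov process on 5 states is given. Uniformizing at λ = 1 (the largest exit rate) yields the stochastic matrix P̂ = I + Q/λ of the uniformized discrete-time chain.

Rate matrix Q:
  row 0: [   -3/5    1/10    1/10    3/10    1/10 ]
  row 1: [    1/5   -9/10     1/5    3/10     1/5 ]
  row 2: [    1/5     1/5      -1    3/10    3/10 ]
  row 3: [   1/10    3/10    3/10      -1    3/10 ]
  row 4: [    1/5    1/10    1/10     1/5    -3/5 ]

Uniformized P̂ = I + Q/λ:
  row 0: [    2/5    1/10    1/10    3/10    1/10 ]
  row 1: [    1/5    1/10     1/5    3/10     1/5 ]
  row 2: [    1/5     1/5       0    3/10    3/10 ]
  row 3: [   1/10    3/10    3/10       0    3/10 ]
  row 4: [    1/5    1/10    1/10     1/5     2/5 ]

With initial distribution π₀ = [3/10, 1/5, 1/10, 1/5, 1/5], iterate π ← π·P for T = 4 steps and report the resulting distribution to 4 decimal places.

π = [0.2238, 0.1565, 0.1435, 0.2102, 0.2660]

t=0: π = [0.3000, 0.2000, 0.1000, 0.2000, 0.2000]
t=1: π = [0.2400, 0.1500, 0.1500, 0.2200, 0.2400]
t=2: π = [0.2260, 0.1590, 0.1440, 0.2100, 0.2610]
t=3: π = [0.2242, 0.1564, 0.1435, 0.2109, 0.2650]
t=4: π = [0.2238, 0.1565, 0.1435, 0.2102, 0.2660]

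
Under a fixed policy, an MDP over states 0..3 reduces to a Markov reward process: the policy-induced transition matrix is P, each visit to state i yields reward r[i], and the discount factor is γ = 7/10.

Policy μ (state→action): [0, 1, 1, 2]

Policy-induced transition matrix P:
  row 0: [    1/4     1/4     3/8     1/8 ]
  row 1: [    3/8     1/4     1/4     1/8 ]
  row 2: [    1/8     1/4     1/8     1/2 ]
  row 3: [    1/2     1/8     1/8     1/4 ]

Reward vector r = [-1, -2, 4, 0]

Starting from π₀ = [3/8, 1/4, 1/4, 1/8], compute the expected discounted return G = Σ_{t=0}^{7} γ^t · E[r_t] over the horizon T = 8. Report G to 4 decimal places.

G = 0.5351

t=0: π = [0.3750, 0.2500, 0.2500, 0.1250], E[r] = 0.1250, γ^t·E[r] = 0.125000, running G = 0.125000
t=1: π = [0.2813, 0.2344, 0.2500, 0.2344], E[r] = 0.2500, γ^t·E[r] = 0.175000, running G = 0.300000
t=2: π = [0.3066, 0.2207, 0.2246, 0.2480], E[r] = 0.1504, γ^t·E[r] = 0.073691, running G = 0.373691
t=3: π = [0.3115, 0.2190, 0.2292, 0.2402], E[r] = 0.1675, γ^t·E[r] = 0.057446, running G = 0.431137
t=4: π = [0.3088, 0.2200, 0.2303, 0.2410], E[r] = 0.1723, γ^t·E[r] = 0.041370, running G = 0.472507
t=5: π = [0.3090, 0.2199, 0.2297, 0.2415], E[r] = 0.1700, γ^t·E[r] = 0.028580, running G = 0.501087
t=6: π = [0.3091, 0.2198, 0.2297, 0.2413], E[r] = 0.1701, γ^t·E[r] = 0.020015, running G = 0.521102
t=7: π = [0.3091, 0.2198, 0.2298, 0.2413], E[r] = 0.1703, γ^t·E[r] = 0.014024, running G = 0.535126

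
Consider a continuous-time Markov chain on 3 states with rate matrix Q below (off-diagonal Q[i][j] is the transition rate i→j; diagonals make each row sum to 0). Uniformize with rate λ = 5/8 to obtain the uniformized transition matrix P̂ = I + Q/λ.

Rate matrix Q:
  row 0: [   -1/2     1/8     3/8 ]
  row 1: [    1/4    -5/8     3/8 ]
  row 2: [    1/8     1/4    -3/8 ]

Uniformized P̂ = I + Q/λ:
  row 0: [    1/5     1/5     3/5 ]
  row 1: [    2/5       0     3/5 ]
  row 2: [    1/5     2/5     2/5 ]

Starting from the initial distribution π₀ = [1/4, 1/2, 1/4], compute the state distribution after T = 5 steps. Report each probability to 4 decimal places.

t=0: π = [0.2500, 0.5000, 0.2500]
t=1: π = [0.3000, 0.1500, 0.5500]
t=2: π = [0.2300, 0.2800, 0.4900]
t=3: π = [0.2560, 0.2420, 0.5020]
t=4: π = [0.2484, 0.2520, 0.4996]
t=5: π = [0.2504, 0.2495, 0.5001]

π = [0.2504, 0.2495, 0.5001]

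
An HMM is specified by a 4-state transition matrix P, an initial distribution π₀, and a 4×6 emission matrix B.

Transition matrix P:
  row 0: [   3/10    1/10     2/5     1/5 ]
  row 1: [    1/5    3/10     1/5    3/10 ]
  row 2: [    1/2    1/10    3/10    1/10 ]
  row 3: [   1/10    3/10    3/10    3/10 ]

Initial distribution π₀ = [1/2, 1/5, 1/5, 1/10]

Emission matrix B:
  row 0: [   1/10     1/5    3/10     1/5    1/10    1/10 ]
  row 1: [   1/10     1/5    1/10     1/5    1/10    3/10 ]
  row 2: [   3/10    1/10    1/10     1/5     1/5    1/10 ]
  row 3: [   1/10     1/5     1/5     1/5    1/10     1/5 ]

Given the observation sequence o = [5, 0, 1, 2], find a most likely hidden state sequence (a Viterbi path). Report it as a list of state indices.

t=0: δ = [5.000e-02, 6.000e-02, 2.000e-02, 2.000e-02]  (obs o_0=5)
t=1: δ = [1.500e-03, 1.800e-03, 6.000e-03, 1.800e-03]  ψ = [0, 1, 0, 1]  (obs o_1=0)
t=2: δ = [6.000e-04, 1.200e-04, 1.800e-04, 1.200e-04]  ψ = [2, 2, 2, 2]  (obs o_2=1)
t=3: δ = [5.400e-05, 6.000e-06, 2.400e-05, 2.400e-05]  ψ = [0, 0, 0, 0]  (obs o_3=2)
backtrack: best end state = 0; path = [0, 2, 0, 0]

path = [0, 2, 0, 0]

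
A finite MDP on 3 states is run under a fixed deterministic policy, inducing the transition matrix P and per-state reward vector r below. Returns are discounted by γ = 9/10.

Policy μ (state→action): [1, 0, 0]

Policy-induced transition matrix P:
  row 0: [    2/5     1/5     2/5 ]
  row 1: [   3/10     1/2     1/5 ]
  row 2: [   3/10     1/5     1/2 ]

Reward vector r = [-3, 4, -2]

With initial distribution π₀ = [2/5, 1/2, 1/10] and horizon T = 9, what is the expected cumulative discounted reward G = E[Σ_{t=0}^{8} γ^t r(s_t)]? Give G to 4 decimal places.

t=0: π = [0.4000, 0.5000, 0.1000], E[r] = 0.6000, γ^t·E[r] = 0.600000, running G = 0.600000
t=1: π = [0.3400, 0.3500, 0.3100], E[r] = -0.2400, γ^t·E[r] = -0.216000, running G = 0.384000
t=2: π = [0.3340, 0.3050, 0.3610], E[r] = -0.5040, γ^t·E[r] = -0.408240, running G = -0.024240
t=3: π = [0.3334, 0.2915, 0.3751], E[r] = -0.5844, γ^t·E[r] = -0.426028, running G = -0.450268
t=4: π = [0.3333, 0.2875, 0.3792], E[r] = -0.6086, γ^t·E[r] = -0.399329, running G = -0.849596
t=5: π = [0.3333, 0.2862, 0.3804], E[r] = -0.6159, γ^t·E[r] = -0.363697, running G = -1.213293
t=6: π = [0.3333, 0.2859, 0.3808], E[r] = -0.6181, γ^t·E[r] = -0.328489, running G = -1.541782
t=7: π = [0.3333, 0.2858, 0.3809], E[r] = -0.6188, γ^t·E[r] = -0.295954, running G = -1.837737
t=8: π = [0.3333, 0.2857, 0.3809], E[r] = -0.6190, γ^t·E[r] = -0.266443, running G = -2.104180

G = -2.1042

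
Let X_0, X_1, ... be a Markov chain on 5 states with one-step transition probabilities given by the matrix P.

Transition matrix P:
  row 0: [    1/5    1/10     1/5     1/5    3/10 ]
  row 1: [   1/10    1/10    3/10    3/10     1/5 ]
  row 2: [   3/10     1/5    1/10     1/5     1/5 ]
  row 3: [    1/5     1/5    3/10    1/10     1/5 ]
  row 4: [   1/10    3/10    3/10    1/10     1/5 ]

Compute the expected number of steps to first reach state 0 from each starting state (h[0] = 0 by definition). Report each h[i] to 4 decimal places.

h = [0.0000, 5.8968, 4.9550, 5.4054, 5.9951]

First-step conditioning: h[0] = 0; for i ≠ 0, h[i] = 1 + Σ_k P[i][k]·h[k].
  h[1] = 1 + 1/10·h[1] + 3/10·h[2] + 3/10·h[3] + 1/5·h[4]
  h[2] = 1 + 1/5·h[1] + 1/10·h[2] + 1/5·h[3] + 1/5·h[4]
  h[3] = 1 + 1/5·h[1] + 3/10·h[2] + 1/10·h[3] + 1/5·h[4]
  h[4] = 1 + 3/10·h[1] + 3/10·h[2] + 1/10·h[3] + 1/5·h[4]
Solving the 4×4 linear system over states ≠ 0 gives exactly h = [0, 2400/407, 550/111, 200/37, 2440/407] (h[0] = 0 is the target).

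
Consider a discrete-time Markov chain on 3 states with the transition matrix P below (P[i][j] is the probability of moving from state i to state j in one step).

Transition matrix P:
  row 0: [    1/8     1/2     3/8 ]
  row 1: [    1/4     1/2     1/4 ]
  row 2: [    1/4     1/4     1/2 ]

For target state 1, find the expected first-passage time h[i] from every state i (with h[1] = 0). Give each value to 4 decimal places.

First-step conditioning: h[1] = 0; for i ≠ 1, h[i] = 1 + Σ_k P[i][k]·h[k].
  h[0] = 1 + 1/8·h[0] + 3/8·h[2]
  h[2] = 1 + 1/4·h[0] + 1/2·h[2]
Solving the 2×2 linear system over states ≠ 1 gives exactly h = [28/11, 0, 36/11] (h[1] = 0 is the target).

h = [2.5455, 0.0000, 3.2727]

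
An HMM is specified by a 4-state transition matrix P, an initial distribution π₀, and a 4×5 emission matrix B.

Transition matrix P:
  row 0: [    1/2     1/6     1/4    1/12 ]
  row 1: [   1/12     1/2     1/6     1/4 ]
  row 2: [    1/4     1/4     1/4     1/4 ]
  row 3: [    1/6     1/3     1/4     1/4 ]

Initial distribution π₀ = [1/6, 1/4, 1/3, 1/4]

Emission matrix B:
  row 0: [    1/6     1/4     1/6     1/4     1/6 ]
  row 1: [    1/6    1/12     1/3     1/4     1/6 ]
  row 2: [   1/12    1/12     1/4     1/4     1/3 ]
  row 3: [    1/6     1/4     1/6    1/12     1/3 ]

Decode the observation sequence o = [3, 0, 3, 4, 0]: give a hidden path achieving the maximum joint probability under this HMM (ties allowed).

t=0: δ = [4.167e-02, 6.250e-02, 8.333e-02, 2.083e-02]  (obs o_0=3)
t=1: δ = [3.472e-03, 5.208e-03, 1.736e-03, 3.472e-03]  ψ = [0, 1, 2, 2]  (obs o_1=0)
t=2: δ = [4.340e-04, 6.510e-04, 2.170e-04, 1.085e-04]  ψ = [0, 1, 0, 1]  (obs o_2=3)
t=3: δ = [3.617e-05, 5.425e-05, 3.617e-05, 5.425e-05]  ψ = [0, 1, 0, 1]  (obs o_3=4)
t=4: δ = [3.014e-06, 4.521e-06, 1.130e-06, 2.261e-06]  ψ = [0, 1, 3, 1]  (obs o_4=0)
backtrack: best end state = 1; path = [1, 1, 1, 1, 1]

path = [1, 1, 1, 1, 1]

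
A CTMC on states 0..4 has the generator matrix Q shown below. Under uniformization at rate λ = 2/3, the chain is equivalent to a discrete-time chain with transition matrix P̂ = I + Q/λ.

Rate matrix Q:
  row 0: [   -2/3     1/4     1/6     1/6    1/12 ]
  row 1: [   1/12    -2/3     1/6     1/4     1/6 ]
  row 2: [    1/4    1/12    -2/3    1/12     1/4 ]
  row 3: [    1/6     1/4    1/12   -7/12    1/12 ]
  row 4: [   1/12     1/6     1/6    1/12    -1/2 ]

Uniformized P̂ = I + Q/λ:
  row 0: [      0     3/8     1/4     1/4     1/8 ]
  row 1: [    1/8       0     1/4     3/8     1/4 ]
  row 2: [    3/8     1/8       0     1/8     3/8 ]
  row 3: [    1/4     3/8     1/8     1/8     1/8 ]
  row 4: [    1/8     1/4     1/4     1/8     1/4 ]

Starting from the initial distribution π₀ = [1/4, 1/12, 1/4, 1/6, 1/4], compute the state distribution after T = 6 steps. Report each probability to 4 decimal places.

π = [0.1733, 0.2197, 0.1800, 0.2016, 0.2255]

t=0: π = [0.2500, 0.0833, 0.2500, 0.1667, 0.2500]
t=1: π = [0.1771, 0.2500, 0.1667, 0.1771, 0.2292]
t=2: π = [0.1667, 0.2109, 0.1862, 0.2096, 0.2266]
t=3: π = [0.1769, 0.2210, 0.1772, 0.1986, 0.2262]
t=4: π = [0.1720, 0.2195, 0.1809, 0.2024, 0.2252]
t=5: π = [0.1740, 0.2193, 0.1795, 0.2014, 0.2258]
t=6: π = [0.1733, 0.2197, 0.1800, 0.2016, 0.2255]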